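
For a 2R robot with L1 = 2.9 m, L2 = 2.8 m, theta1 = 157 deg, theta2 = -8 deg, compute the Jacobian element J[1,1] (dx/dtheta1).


J[1,1] = -L1*sin(t1) - L2*sin(t1+t2)
= -2.9*sin(157) - 2.8*sin(149)
= -2.5752


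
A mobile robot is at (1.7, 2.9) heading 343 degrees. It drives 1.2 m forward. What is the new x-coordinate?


x_new = x0 + d*cos(theta)
= 1.7 + 1.2*cos(343)
= 1.7 + 1.1476
= 2.8476


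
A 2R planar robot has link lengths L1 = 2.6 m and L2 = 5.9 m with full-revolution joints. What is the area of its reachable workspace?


r_max = L1 + L2 = 8.5 m
r_min = |L1 - L2| = 3.3 m
Area = pi*(r_max^2 - r_min^2)
= pi*(72.25 - 10.89)
= pi * 61.36
= 192.7681 m^2


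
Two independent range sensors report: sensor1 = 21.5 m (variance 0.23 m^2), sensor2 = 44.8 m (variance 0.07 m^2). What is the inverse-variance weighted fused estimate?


w1 = (1/var1) / (1/var1 + 1/var2)
   = 4.3478 / (4.3478 + 14.2857) = 0.2333
w2 = 1 - w1 = 0.7667
fused = w1*s1 + w2*s2 = 5.0167 + 34.3467
= 39.3633 m


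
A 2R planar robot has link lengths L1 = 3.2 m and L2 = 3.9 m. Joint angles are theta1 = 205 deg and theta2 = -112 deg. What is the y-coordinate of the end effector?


Convert angles to radians: theta1 = 3.5779, theta2 = -1.9548
y = L1*sin(theta1) + L2*sin(theta1+theta2)
y = -1.3524 + 3.8947
y = 2.5423


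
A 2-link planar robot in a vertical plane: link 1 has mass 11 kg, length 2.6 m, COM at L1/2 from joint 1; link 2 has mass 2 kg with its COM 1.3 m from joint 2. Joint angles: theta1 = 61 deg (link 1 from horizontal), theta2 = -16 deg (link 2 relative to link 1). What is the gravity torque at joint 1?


Horizontal distance from joint 1 to link-1 COM:
  x_c1 = (L1/2)*cos(t1) = 1.3 * 0.4848 = 0.6303 m
Horizontal distance from joint 1 to link-2 COM:
  x_c2 = L1*cos(t1) + Lc2*cos(t1+t2)
       = 2.6*0.4848 + 1.3*0.7071 = 2.1797 m
tau1 = m1*g*x_c1 + m2*g*x_c2
     = 11*9.81*0.6303 + 2*9.81*2.1797
     = 68.0105 + 42.7666
     = 110.7771 Nm


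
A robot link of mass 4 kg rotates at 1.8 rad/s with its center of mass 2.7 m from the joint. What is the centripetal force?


F = m * omega^2 * r
= 4 * 1.8^2 * 2.7
= 4 * 3.24 * 2.7
= 34.992 N


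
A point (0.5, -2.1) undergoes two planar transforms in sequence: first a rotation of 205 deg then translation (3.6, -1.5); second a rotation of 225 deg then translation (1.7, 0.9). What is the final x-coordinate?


After transform 1:
x1 = cos(205)*0.5 - sin(205)*-2.1 + 3.6 = 2.2593
y1 = sin(205)*0.5 + cos(205)*-2.1 + -1.5 = 0.1919
After transform 2:
x2 = cos(225)*2.2593 - sin(225)*0.1919 + 1.7
= 0.2381


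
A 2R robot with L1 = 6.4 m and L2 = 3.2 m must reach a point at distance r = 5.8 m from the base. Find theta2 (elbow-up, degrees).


cos(theta2) = (r^2 - L1^2 - L2^2) / (2*L1*L2)
cos(theta2) = (33.64 - 40.96 - 10.24) / 40.96
cos(theta2) = -0.428711
theta2 = 115.3858 degrees


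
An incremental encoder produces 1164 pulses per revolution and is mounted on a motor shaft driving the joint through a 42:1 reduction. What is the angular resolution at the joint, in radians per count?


counts per rev = 1164
effective counts at joint = 1164 * 42 = 48888
resolution = 2*pi / 48888
= 1.2852e-04 rad/count


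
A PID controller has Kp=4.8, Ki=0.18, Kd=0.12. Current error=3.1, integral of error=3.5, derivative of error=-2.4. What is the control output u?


u = Kp*e + Ki*int(e) + Kd*de/dt
= 4.8*3.1 + 0.18*3.5 + 0.12*(-2.4)
= 14.88 + 0.63 + -0.288
= 15.222


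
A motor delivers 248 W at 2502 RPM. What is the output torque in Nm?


omega = 2502 * 2*pi/60 = 262.0088 rad/s
tau = P / omega = 248 / 262.0088
= 0.9465 Nm


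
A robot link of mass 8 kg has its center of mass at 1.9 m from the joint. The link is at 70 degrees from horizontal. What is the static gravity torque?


tau = m*g*L*cos(angle)
= 8 * 9.81 * 1.9 * cos(70 deg)
= 8 * 9.81 * 1.9 * 0.342
= 50.9993 Nm


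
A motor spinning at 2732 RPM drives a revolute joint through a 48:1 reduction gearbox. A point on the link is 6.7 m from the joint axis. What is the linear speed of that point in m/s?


omega_motor = 2732 * 2*pi/60 = 286.0944 rad/s
omega_joint = omega_motor / 48 = 5.9603 rad/s
v = omega_joint * r = 5.9603 * 6.7
= 39.934 m/s


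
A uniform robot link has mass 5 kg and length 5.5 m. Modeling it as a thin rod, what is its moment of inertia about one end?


I = (1/3) * m * L^2
= (1/3) * 5 * 5.5^2
= 0.333333 * 5 * 30.25
= 50.4167 kg*m^2


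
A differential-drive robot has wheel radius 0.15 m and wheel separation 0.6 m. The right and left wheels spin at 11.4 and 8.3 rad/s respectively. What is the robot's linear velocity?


vR = r*wR = 0.15*11.4 = 1.71 m/s
vL = r*wL = 0.15*8.3 = 1.245 m/s
v = (vR+vL)/2 = 1.4775 m/s
omega = (vR-vL)/L = 0.775 rad/s
linear velocity = 1.4775 m/s


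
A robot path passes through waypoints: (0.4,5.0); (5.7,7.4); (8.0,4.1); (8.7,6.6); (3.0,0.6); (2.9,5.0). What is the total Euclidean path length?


Segment lengths:
  seg1 = sqrt((5.3)^2 + (2.4)^2) = 5.8181
  seg2 = sqrt((2.3)^2 + (-3.3)^2) = 4.0224
  seg3 = sqrt((0.7)^2 + (2.5)^2) = 2.5962
  seg4 = sqrt((-5.7)^2 + (-6.0)^2) = 8.2759
  seg5 = sqrt((-0.1)^2 + (4.4)^2) = 4.4011
Total = 25.1137


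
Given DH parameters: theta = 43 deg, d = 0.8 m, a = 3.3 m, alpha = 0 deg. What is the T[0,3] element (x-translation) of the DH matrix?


T[0,3] = a * cos(theta)
= 3.3 * cos(43 deg)
= 3.3 * 0.7314
= 2.4135


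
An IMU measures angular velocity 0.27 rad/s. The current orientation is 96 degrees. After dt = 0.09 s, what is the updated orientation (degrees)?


delta_theta = w * dt = 0.27 * 0.09 = 0.0243 rad
= 1.3923 deg
theta_new = 96 + 1.3923 = 97.3923 deg


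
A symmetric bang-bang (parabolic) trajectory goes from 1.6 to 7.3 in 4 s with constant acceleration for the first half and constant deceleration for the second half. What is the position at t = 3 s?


Symmetric rest-to-rest: each phase covers (pf-p0)/2 in time T/2. 0.5*a*(T/2)^2 = (pf-p0)/2 => a = 4*(pf-p0)/T^2
a = 4*(7.3-1.6)/4^2 = 1.425
t = 3 is in the deceleration phase (t > T/2).
p = pf - 0.5*a*(T-t)^2 = 7.3 - 0.5*1.425*1^2
= 6.5875


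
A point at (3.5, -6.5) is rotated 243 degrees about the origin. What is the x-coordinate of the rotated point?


x' = x*cos(theta) - y*sin(theta)
cos(243 deg) = -0.454, sin(243 deg) = -0.891
x' = 3.5 * -0.454 - -6.5 * -0.891
= -1.589 - 5.7915
= -7.3805


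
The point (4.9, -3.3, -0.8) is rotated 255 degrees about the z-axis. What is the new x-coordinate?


Rotation about z-axis: x' = x*cos(theta) - y*sin(theta)
= 4.9 * -0.2588 - -3.3 * -0.9659
= -4.4558


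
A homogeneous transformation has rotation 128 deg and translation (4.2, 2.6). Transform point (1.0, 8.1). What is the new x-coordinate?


x' = cos(theta)*px - sin(theta)*py + tx
= -0.6157*1.0 - 0.788*8.1 + 4.2
= -2.7985


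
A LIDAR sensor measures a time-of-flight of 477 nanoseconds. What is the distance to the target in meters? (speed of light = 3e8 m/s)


tof = 477 ns = 4.77e-07 s
dist = c * tof / 2
= 3e8 * 4.77e-07 / 2
= 71.55 m


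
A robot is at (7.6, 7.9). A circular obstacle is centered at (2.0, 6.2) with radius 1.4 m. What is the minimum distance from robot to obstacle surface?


center_dist = sqrt((7.6-2.0)^2 + (7.9-6.2)^2)
= sqrt(31.36 + 2.89)
= 5.8523
min_dist = center_dist - radius = 5.8523 - 1.4 = 4.4523 m


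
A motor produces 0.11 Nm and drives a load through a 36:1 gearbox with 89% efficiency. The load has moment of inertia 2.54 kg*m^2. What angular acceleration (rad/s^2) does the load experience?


tau_out = tau_motor * N * eta
= 0.11 * 36 * 0.89 = 3.5244 Nm
alpha = tau_out / I = 3.5244 / 2.54
= 1.3876 rad/s^2


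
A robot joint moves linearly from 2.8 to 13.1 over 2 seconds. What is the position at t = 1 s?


s = t/T = 1/2 = 0.5
p(t) = p0 + (pf-p0)*s
= 2.8 + (13.1 - 2.8) * 0.5
= 7.95


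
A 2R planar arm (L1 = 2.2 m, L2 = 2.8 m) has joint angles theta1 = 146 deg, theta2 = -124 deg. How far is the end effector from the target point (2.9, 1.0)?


End effector via forward kinematics:
x = L1*cos(t1) + L2*cos(t1+t2) = 0.7722
y = L1*sin(t1) + L2*sin(t1+t2) = 2.2791
Distance to target:
d = sqrt((2.9 - 0.7722)^2 + (1.0 - 2.2791)^2)
= sqrt(4.5274 + 1.6362)
= 2.4827 m


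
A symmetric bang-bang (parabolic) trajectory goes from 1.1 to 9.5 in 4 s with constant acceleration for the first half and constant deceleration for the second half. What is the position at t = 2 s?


Symmetric rest-to-rest: each phase covers (pf-p0)/2 in time T/2. 0.5*a*(T/2)^2 = (pf-p0)/2 => a = 4*(pf-p0)/T^2
a = 4*(9.5-1.1)/4^2 = 2.1
t = 2 is in the acceleration phase (t <= T/2).
p = p0 + 0.5*a*t^2 = 1.1 + 0.5*2.1*2^2
= 5.3


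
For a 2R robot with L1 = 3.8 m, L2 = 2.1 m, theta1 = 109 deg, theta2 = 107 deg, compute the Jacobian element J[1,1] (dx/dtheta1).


J[1,1] = -L1*sin(t1) - L2*sin(t1+t2)
= -3.8*sin(109) - 2.1*sin(216)
= -2.3586


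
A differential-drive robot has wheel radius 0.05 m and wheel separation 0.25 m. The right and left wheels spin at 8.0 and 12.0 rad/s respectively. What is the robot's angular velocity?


vR = r*wR = 0.05*8.0 = 0.4 m/s
vL = r*wL = 0.05*12.0 = 0.6 m/s
v = (vR+vL)/2 = 0.5 m/s
omega = (vR-vL)/L = -0.8 rad/s
angular velocity = -0.8 rad/s


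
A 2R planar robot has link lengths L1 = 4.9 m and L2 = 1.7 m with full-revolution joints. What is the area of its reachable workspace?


r_max = L1 + L2 = 6.6 m
r_min = |L1 - L2| = 3.2 m
Area = pi*(r_max^2 - r_min^2)
= pi*(43.56 - 10.24)
= pi * 33.32
= 104.6779 m^2


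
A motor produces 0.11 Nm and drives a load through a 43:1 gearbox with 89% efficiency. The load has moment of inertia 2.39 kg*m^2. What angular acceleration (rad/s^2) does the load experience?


tau_out = tau_motor * N * eta
= 0.11 * 43 * 0.89 = 4.2097 Nm
alpha = tau_out / I = 4.2097 / 2.39
= 1.7614 rad/s^2


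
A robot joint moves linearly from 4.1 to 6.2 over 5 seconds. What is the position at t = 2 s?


s = t/T = 2/5 = 0.4
p(t) = p0 + (pf-p0)*s
= 4.1 + (6.2 - 4.1) * 0.4
= 4.94


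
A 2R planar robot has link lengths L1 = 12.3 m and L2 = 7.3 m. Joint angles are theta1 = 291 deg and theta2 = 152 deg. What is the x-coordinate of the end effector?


Convert angles to radians: theta1 = 5.0789, theta2 = 2.6529
x = L1*cos(theta1) + L2*cos(theta1+theta2)
x = 4.4079 + 0.8896
x = 5.2976


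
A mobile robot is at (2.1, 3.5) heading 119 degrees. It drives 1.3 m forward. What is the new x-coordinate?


x_new = x0 + d*cos(theta)
= 2.1 + 1.3*cos(119)
= 2.1 + -0.6303
= 1.4697


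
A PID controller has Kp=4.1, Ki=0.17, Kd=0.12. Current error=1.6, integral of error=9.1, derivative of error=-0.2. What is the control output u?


u = Kp*e + Ki*int(e) + Kd*de/dt
= 4.1*1.6 + 0.17*9.1 + 0.12*(-0.2)
= 6.56 + 1.547 + -0.024
= 8.083


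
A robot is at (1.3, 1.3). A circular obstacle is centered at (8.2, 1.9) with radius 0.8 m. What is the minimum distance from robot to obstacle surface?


center_dist = sqrt((1.3-8.2)^2 + (1.3-1.9)^2)
= sqrt(47.61 + 0.36)
= 6.926
min_dist = center_dist - radius = 6.926 - 0.8 = 6.126 m


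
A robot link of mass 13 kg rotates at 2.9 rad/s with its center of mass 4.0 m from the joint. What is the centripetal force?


F = m * omega^2 * r
= 13 * 2.9^2 * 4.0
= 13 * 8.41 * 4.0
= 437.32 N


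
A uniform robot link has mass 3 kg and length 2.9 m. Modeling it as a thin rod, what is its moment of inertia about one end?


I = (1/3) * m * L^2
= (1/3) * 3 * 2.9^2
= 0.333333 * 3 * 8.41
= 8.41 kg*m^2


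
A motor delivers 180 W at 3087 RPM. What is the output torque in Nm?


omega = 3087 * 2*pi/60 = 323.2699 rad/s
tau = P / omega = 180 / 323.2699
= 0.5568 Nm


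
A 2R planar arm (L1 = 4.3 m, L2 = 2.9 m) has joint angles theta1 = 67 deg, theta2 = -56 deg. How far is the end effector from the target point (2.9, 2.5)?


End effector via forward kinematics:
x = L1*cos(t1) + L2*cos(t1+t2) = 4.5269
y = L1*sin(t1) + L2*sin(t1+t2) = 4.5115
Distance to target:
d = sqrt((2.9 - 4.5269)^2 + (2.5 - 4.5115)^2)
= sqrt(2.6467 + 4.0462)
= 2.5871 m


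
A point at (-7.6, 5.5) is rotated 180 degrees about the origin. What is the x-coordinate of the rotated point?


x' = x*cos(theta) - y*sin(theta)
cos(180 deg) = -1.0, sin(180 deg) = 0.0
x' = -7.6 * -1.0 - 5.5 * 0.0
= 7.6 - 0.0
= 7.6


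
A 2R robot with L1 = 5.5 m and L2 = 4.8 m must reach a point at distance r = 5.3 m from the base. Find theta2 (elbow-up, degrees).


cos(theta2) = (r^2 - L1^2 - L2^2) / (2*L1*L2)
cos(theta2) = (28.09 - 30.25 - 23.04) / 52.8
cos(theta2) = -0.477273
theta2 = 118.5074 degrees


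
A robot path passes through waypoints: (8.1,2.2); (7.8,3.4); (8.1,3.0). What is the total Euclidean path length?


Segment lengths:
  seg1 = sqrt((-0.3)^2 + (1.2)^2) = 1.2369
  seg2 = sqrt((0.3)^2 + (-0.4)^2) = 0.5
Total = 1.7369


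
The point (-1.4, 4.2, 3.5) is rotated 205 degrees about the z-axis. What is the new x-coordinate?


Rotation about z-axis: x' = x*cos(theta) - y*sin(theta)
= -1.4 * -0.9063 - 4.2 * -0.4226
= 3.0438


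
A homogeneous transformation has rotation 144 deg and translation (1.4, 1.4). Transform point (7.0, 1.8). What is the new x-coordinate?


x' = cos(theta)*px - sin(theta)*py + tx
= -0.809*7.0 - 0.5878*1.8 + 1.4
= -5.3211


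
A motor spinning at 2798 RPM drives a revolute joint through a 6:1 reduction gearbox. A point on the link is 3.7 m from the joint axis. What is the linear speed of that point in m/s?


omega_motor = 2798 * 2*pi/60 = 293.0059 rad/s
omega_joint = omega_motor / 6 = 48.8343 rad/s
v = omega_joint * r = 48.8343 * 3.7
= 180.687 m/s


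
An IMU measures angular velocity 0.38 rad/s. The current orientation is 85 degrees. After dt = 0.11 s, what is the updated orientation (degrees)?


delta_theta = w * dt = 0.38 * 0.11 = 0.0418 rad
= 2.395 deg
theta_new = 85 + 2.395 = 87.395 deg


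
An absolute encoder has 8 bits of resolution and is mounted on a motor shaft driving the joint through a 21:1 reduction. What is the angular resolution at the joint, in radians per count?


counts = 2^8 = 256
effective counts at joint = 256 * 21 = 5376
resolution = 2*pi / 5376
= 0.0012 rad/count


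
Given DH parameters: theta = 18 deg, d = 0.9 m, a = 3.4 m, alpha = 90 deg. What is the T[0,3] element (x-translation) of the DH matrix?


T[0,3] = a * cos(theta)
= 3.4 * cos(18 deg)
= 3.4 * 0.9511
= 3.2336


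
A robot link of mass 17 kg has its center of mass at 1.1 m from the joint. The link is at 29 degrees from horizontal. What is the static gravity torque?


tau = m*g*L*cos(angle)
= 17 * 9.81 * 1.1 * cos(29 deg)
= 17 * 9.81 * 1.1 * 0.8746
= 160.4464 Nm


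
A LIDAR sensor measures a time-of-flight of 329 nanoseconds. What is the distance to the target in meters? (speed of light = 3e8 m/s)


tof = 329 ns = 3.29e-07 s
dist = c * tof / 2
= 3e8 * 3.29e-07 / 2
= 49.35 m


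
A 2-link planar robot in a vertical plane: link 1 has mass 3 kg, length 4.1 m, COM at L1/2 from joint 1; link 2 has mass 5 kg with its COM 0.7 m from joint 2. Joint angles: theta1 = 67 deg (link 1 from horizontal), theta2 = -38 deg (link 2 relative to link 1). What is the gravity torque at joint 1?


Horizontal distance from joint 1 to link-1 COM:
  x_c1 = (L1/2)*cos(t1) = 2.05 * 0.3907 = 0.801 m
Horizontal distance from joint 1 to link-2 COM:
  x_c2 = L1*cos(t1) + Lc2*cos(t1+t2)
       = 4.1*0.3907 + 0.7*0.8746 = 2.2142 m
tau1 = m1*g*x_c1 + m2*g*x_c2
     = 3*9.81*0.801 + 5*9.81*2.2142
     = 23.5734 + 108.6081
     = 132.1814 Nm


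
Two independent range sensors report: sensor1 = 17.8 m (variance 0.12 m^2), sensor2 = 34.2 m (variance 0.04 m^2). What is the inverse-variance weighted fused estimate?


w1 = (1/var1) / (1/var1 + 1/var2)
   = 8.3333 / (8.3333 + 25.0) = 0.25
w2 = 1 - w1 = 0.75
fused = w1*s1 + w2*s2 = 4.45 + 25.65
= 30.1 m


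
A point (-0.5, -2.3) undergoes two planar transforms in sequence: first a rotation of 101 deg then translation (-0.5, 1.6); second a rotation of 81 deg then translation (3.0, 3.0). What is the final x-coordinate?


After transform 1:
x1 = cos(101)*-0.5 - sin(101)*-2.3 + -0.5 = 1.8531
y1 = sin(101)*-0.5 + cos(101)*-2.3 + 1.6 = 1.548
After transform 2:
x2 = cos(81)*1.8531 - sin(81)*1.548 + 3.0
= 1.7609


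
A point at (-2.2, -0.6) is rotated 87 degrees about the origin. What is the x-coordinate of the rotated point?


x' = x*cos(theta) - y*sin(theta)
cos(87 deg) = 0.0523, sin(87 deg) = 0.9986
x' = -2.2 * 0.0523 - -0.6 * 0.9986
= -0.1151 - -0.5992
= 0.484


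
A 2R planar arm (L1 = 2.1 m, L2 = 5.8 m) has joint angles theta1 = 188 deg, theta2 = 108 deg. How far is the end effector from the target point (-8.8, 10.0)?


End effector via forward kinematics:
x = L1*cos(t1) + L2*cos(t1+t2) = 0.463
y = L1*sin(t1) + L2*sin(t1+t2) = -5.5053
Distance to target:
d = sqrt((-8.8 - 0.463)^2 + (10.0 - -5.5053)^2)
= sqrt(85.803 + 240.4134)
= 18.0615 m


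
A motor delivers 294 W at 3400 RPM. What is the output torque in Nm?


omega = 3400 * 2*pi/60 = 356.0472 rad/s
tau = P / omega = 294 / 356.0472
= 0.8257 Nm


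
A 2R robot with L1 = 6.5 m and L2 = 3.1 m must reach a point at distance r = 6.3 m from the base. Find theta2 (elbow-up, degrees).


cos(theta2) = (r^2 - L1^2 - L2^2) / (2*L1*L2)
cos(theta2) = (39.69 - 42.25 - 9.61) / 40.3
cos(theta2) = -0.301985
theta2 = 107.5769 degrees


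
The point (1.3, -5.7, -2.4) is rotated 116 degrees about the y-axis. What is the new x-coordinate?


Rotation about y-axis: x' = x*cos(theta) + z*sin(theta)
= 1.3 * -0.4384 + -2.4 * 0.8988
= -2.727


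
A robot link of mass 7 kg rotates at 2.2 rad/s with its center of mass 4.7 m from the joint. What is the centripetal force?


F = m * omega^2 * r
= 7 * 2.2^2 * 4.7
= 7 * 4.84 * 4.7
= 159.236 N


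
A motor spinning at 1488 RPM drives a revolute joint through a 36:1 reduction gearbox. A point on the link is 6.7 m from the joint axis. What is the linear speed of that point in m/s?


omega_motor = 1488 * 2*pi/60 = 155.823 rad/s
omega_joint = omega_motor / 36 = 4.3284 rad/s
v = omega_joint * r = 4.3284 * 6.7
= 29.0004 m/s


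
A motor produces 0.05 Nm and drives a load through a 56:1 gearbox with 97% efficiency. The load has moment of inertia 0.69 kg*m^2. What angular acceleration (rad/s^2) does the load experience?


tau_out = tau_motor * N * eta
= 0.05 * 56 * 0.97 = 2.716 Nm
alpha = tau_out / I = 2.716 / 0.69
= 3.9362 rad/s^2


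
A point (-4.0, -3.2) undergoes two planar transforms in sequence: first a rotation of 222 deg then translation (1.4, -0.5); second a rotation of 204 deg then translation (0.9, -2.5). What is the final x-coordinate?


After transform 1:
x1 = cos(222)*-4.0 - sin(222)*-3.2 + 1.4 = 2.2314
y1 = sin(222)*-4.0 + cos(222)*-3.2 + -0.5 = 4.5546
After transform 2:
x2 = cos(204)*2.2314 - sin(204)*4.5546 + 0.9
= 0.7141


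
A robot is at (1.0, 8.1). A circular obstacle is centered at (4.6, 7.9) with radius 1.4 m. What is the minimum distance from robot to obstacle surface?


center_dist = sqrt((1.0-4.6)^2 + (8.1-7.9)^2)
= sqrt(12.96 + 0.04)
= 3.6056
min_dist = center_dist - radius = 3.6056 - 1.4 = 2.2056 m


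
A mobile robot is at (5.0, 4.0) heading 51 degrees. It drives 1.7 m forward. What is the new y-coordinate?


y_new = y0 + d*sin(theta)
= 4.0 + 1.7*sin(51)
= 4.0 + 1.3211
= 5.3211


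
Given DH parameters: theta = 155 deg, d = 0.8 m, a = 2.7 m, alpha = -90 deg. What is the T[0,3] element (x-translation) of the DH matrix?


T[0,3] = a * cos(theta)
= 2.7 * cos(155 deg)
= 2.7 * -0.9063
= -2.447


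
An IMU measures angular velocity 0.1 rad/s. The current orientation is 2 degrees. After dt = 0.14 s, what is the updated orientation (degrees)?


delta_theta = w * dt = 0.1 * 0.14 = 0.014 rad
= 0.8021 deg
theta_new = 2 + 0.8021 = 2.8021 deg


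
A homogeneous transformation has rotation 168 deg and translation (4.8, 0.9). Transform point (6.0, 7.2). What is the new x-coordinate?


x' = cos(theta)*px - sin(theta)*py + tx
= -0.9781*6.0 - 0.2079*7.2 + 4.8
= -2.5658


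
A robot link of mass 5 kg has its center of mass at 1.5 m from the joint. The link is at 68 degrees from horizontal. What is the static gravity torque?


tau = m*g*L*cos(angle)
= 5 * 9.81 * 1.5 * cos(68 deg)
= 5 * 9.81 * 1.5 * 0.3746
= 27.5617 Nm


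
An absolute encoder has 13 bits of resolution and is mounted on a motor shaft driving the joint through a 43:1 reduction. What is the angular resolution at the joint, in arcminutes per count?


counts = 2^13 = 8192
effective counts at joint = 8192 * 43 = 352256
resolution = 360*60 / 352256
= 0.0613 arcmin/count


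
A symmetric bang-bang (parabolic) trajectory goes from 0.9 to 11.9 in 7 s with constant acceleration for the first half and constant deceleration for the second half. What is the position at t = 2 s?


Symmetric rest-to-rest: each phase covers (pf-p0)/2 in time T/2. 0.5*a*(T/2)^2 = (pf-p0)/2 => a = 4*(pf-p0)/T^2
a = 4*(11.9-0.9)/7^2 = 0.898
t = 2 is in the acceleration phase (t <= T/2).
p = p0 + 0.5*a*t^2 = 0.9 + 0.5*0.898*2^2
= 2.6959


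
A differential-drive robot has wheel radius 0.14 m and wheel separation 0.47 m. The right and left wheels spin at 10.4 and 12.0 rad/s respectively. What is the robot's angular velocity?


vR = r*wR = 0.14*10.4 = 1.456 m/s
vL = r*wL = 0.14*12.0 = 1.68 m/s
v = (vR+vL)/2 = 1.568 m/s
omega = (vR-vL)/L = -0.4766 rad/s
angular velocity = -0.4766 rad/s


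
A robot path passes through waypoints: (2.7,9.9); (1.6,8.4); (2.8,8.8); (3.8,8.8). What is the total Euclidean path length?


Segment lengths:
  seg1 = sqrt((-1.1)^2 + (-1.5)^2) = 1.8601
  seg2 = sqrt((1.2)^2 + (0.4)^2) = 1.2649
  seg3 = sqrt((1.0)^2 + (0.0)^2) = 1.0
Total = 4.125


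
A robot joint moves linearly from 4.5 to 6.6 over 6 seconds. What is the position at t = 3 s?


s = t/T = 3/6 = 0.5
p(t) = p0 + (pf-p0)*s
= 4.5 + (6.6 - 4.5) * 0.5
= 5.55


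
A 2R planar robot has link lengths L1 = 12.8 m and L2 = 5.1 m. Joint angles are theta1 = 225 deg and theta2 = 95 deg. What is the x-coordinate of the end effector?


Convert angles to radians: theta1 = 3.927, theta2 = 1.6581
x = L1*cos(theta1) + L2*cos(theta1+theta2)
x = -9.051 + 3.9068
x = -5.1441


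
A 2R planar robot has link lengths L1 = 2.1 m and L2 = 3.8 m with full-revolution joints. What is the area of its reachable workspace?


r_max = L1 + L2 = 5.9 m
r_min = |L1 - L2| = 1.7 m
Area = pi*(r_max^2 - r_min^2)
= pi*(34.81 - 2.89)
= pi * 31.92
= 100.2796 m^2


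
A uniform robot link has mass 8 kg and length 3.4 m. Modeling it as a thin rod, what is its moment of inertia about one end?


I = (1/3) * m * L^2
= (1/3) * 8 * 3.4^2
= 0.333333 * 8 * 11.56
= 30.8267 kg*m^2


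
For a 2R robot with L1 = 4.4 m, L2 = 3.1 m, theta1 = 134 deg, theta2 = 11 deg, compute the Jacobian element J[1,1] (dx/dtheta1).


J[1,1] = -L1*sin(t1) - L2*sin(t1+t2)
= -4.4*sin(134) - 3.1*sin(145)
= -4.9432


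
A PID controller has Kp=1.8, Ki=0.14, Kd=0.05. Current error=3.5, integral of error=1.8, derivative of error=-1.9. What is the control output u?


u = Kp*e + Ki*int(e) + Kd*de/dt
= 1.8*3.5 + 0.14*1.8 + 0.05*(-1.9)
= 6.3 + 0.252 + -0.095
= 6.457


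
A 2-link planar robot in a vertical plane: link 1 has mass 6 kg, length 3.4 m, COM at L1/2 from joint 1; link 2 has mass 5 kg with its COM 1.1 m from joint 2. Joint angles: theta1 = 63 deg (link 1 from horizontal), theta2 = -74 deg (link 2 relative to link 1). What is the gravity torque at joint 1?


Horizontal distance from joint 1 to link-1 COM:
  x_c1 = (L1/2)*cos(t1) = 1.7 * 0.454 = 0.7718 m
Horizontal distance from joint 1 to link-2 COM:
  x_c2 = L1*cos(t1) + Lc2*cos(t1+t2)
       = 3.4*0.454 + 1.1*0.9816 = 2.6234 m
tau1 = m1*g*x_c1 + m2*g*x_c2
     = 6*9.81*0.7718 + 5*9.81*2.6234
     = 45.4272 + 128.6757
     = 174.1029 Nm


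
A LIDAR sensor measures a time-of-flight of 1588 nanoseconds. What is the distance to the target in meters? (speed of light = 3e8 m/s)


tof = 1588 ns = 1.588e-06 s
dist = c * tof / 2
= 3e8 * 1.588e-06 / 2
= 238.2 m


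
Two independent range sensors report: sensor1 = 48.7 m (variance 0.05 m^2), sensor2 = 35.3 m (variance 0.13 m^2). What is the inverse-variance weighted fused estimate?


w1 = (1/var1) / (1/var1 + 1/var2)
   = 20.0 / (20.0 + 7.6923) = 0.7222
w2 = 1 - w1 = 0.2778
fused = w1*s1 + w2*s2 = 35.1722 + 9.8056
= 44.9778 m


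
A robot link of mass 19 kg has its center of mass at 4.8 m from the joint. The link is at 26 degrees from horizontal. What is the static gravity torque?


tau = m*g*L*cos(angle)
= 19 * 9.81 * 4.8 * cos(26 deg)
= 19 * 9.81 * 4.8 * 0.8988
= 804.1259 Nm


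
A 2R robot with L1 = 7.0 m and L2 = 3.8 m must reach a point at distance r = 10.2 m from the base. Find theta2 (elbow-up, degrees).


cos(theta2) = (r^2 - L1^2 - L2^2) / (2*L1*L2)
cos(theta2) = (104.04 - 49.0 - 14.44) / 53.2
cos(theta2) = 0.763158
theta2 = 40.2566 degrees


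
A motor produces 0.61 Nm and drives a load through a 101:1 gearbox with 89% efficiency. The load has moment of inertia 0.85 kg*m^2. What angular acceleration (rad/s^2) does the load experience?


tau_out = tau_motor * N * eta
= 0.61 * 101 * 0.89 = 54.8329 Nm
alpha = tau_out / I = 54.8329 / 0.85
= 64.5093 rad/s^2


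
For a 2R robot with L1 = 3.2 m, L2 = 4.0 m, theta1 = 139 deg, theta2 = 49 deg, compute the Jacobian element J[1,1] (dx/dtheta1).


J[1,1] = -L1*sin(t1) - L2*sin(t1+t2)
= -3.2*sin(139) - 4.0*sin(188)
= -1.5427


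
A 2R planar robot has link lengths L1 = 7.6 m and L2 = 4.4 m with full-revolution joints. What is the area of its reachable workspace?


r_max = L1 + L2 = 12.0 m
r_min = |L1 - L2| = 3.2 m
Area = pi*(r_max^2 - r_min^2)
= pi*(144.0 - 10.24)
= pi * 133.76
= 420.2194 m^2


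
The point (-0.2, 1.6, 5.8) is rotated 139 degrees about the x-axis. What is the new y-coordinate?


Rotation about x-axis: y' = y*cos(theta) - z*sin(theta)
= 1.6 * -0.7547 - 5.8 * 0.6561
= -5.0127


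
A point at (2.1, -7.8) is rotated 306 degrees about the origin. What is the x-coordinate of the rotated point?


x' = x*cos(theta) - y*sin(theta)
cos(306 deg) = 0.5878, sin(306 deg) = -0.809
x' = 2.1 * 0.5878 - -7.8 * -0.809
= 1.2343 - 6.3103
= -5.076


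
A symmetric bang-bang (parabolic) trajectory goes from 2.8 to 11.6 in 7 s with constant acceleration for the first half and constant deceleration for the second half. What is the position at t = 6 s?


Symmetric rest-to-rest: each phase covers (pf-p0)/2 in time T/2. 0.5*a*(T/2)^2 = (pf-p0)/2 => a = 4*(pf-p0)/T^2
a = 4*(11.6-2.8)/7^2 = 0.7184
t = 6 is in the deceleration phase (t > T/2).
p = pf - 0.5*a*(T-t)^2 = 11.6 - 0.5*0.7184*1^2
= 11.2408


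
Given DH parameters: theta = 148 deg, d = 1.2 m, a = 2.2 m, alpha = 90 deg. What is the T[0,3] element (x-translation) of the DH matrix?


T[0,3] = a * cos(theta)
= 2.2 * cos(148 deg)
= 2.2 * -0.848
= -1.8657


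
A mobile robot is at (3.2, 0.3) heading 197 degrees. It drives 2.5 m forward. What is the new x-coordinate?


x_new = x0 + d*cos(theta)
= 3.2 + 2.5*cos(197)
= 3.2 + -2.3908
= 0.8092


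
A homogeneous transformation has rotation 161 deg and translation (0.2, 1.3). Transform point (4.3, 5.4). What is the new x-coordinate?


x' = cos(theta)*px - sin(theta)*py + tx
= -0.9455*4.3 - 0.3256*5.4 + 0.2
= -5.6238


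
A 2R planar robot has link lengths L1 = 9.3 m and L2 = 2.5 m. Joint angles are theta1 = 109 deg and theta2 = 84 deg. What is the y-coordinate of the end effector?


Convert angles to radians: theta1 = 1.9024, theta2 = 1.4661
y = L1*sin(theta1) + L2*sin(theta1+theta2)
y = 8.7933 + -0.5624
y = 8.2309


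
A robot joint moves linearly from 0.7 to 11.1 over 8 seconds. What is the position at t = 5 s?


s = t/T = 5/8 = 0.625
p(t) = p0 + (pf-p0)*s
= 0.7 + (11.1 - 0.7) * 0.625
= 7.2


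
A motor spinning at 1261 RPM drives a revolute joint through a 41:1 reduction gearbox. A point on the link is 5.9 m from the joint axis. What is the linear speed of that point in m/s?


omega_motor = 1261 * 2*pi/60 = 132.0516 rad/s
omega_joint = omega_motor / 41 = 3.2208 rad/s
v = omega_joint * r = 3.2208 * 5.9
= 19.0025 m/s


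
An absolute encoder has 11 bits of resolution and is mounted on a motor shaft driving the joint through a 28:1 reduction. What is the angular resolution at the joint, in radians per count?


counts = 2^11 = 2048
effective counts at joint = 2048 * 28 = 57344
resolution = 2*pi / 57344
= 1.0957e-04 rad/count


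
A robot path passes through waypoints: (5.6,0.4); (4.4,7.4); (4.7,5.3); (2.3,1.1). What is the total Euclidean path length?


Segment lengths:
  seg1 = sqrt((-1.2)^2 + (7.0)^2) = 7.1021
  seg2 = sqrt((0.3)^2 + (-2.1)^2) = 2.1213
  seg3 = sqrt((-2.4)^2 + (-4.2)^2) = 4.8374
Total = 14.0608


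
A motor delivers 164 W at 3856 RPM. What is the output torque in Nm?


omega = 3856 * 2*pi/60 = 403.7994 rad/s
tau = P / omega = 164 / 403.7994
= 0.4061 Nm


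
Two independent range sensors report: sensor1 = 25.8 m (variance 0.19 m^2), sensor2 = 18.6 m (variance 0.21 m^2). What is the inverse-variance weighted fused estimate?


w1 = (1/var1) / (1/var1 + 1/var2)
   = 5.2632 / (5.2632 + 4.7619) = 0.525
w2 = 1 - w1 = 0.475
fused = w1*s1 + w2*s2 = 13.545 + 8.835
= 22.38 m


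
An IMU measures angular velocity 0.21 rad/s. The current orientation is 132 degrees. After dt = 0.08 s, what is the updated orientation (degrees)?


delta_theta = w * dt = 0.21 * 0.08 = 0.0168 rad
= 0.9626 deg
theta_new = 132 + 0.9626 = 132.9626 deg


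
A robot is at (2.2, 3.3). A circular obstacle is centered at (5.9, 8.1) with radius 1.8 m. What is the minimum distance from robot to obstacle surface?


center_dist = sqrt((2.2-5.9)^2 + (3.3-8.1)^2)
= sqrt(13.69 + 23.04)
= 6.0605
min_dist = center_dist - radius = 6.0605 - 1.8 = 4.2605 m


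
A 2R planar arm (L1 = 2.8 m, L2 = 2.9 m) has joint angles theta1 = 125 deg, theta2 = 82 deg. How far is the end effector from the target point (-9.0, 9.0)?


End effector via forward kinematics:
x = L1*cos(t1) + L2*cos(t1+t2) = -4.1899
y = L1*sin(t1) + L2*sin(t1+t2) = 0.9771
Distance to target:
d = sqrt((-9.0 - -4.1899)^2 + (9.0 - 0.9771)^2)
= sqrt(23.1367 + 64.3677)
= 9.3544 m


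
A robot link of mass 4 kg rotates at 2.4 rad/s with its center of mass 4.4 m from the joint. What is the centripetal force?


F = m * omega^2 * r
= 4 * 2.4^2 * 4.4
= 4 * 5.76 * 4.4
= 101.376 N


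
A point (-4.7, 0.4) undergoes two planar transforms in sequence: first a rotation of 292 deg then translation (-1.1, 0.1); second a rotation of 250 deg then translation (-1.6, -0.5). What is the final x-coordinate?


After transform 1:
x1 = cos(292)*-4.7 - sin(292)*0.4 + -1.1 = -2.4898
y1 = sin(292)*-4.7 + cos(292)*0.4 + 0.1 = 4.6076
After transform 2:
x2 = cos(250)*-2.4898 - sin(250)*4.6076 + -1.6
= 3.5813


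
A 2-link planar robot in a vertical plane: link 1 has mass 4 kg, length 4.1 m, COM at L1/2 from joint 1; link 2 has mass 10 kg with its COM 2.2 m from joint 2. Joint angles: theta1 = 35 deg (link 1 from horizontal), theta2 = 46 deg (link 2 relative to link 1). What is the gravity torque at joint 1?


Horizontal distance from joint 1 to link-1 COM:
  x_c1 = (L1/2)*cos(t1) = 2.05 * 0.8192 = 1.6793 m
Horizontal distance from joint 1 to link-2 COM:
  x_c2 = L1*cos(t1) + Lc2*cos(t1+t2)
       = 4.1*0.8192 + 2.2*0.1564 = 3.7027 m
tau1 = m1*g*x_c1 + m2*g*x_c2
     = 4*9.81*1.6793 + 10*9.81*3.7027
     = 65.8942 + 363.2328
     = 429.1271 Nm


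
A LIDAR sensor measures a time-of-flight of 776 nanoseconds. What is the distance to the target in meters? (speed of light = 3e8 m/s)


tof = 776 ns = 7.76e-07 s
dist = c * tof / 2
= 3e8 * 7.76e-07 / 2
= 116.4 m


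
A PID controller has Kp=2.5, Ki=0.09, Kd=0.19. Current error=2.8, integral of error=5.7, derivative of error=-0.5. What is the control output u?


u = Kp*e + Ki*int(e) + Kd*de/dt
= 2.5*2.8 + 0.09*5.7 + 0.19*(-0.5)
= 7.0 + 0.513 + -0.095
= 7.418


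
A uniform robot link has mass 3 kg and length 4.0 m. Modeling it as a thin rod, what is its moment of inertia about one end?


I = (1/3) * m * L^2
= (1/3) * 3 * 4.0^2
= 0.333333 * 3 * 16.0
= 16.0 kg*m^2


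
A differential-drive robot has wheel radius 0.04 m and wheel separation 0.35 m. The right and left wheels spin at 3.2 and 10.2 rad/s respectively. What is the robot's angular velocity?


vR = r*wR = 0.04*3.2 = 0.128 m/s
vL = r*wL = 0.04*10.2 = 0.408 m/s
v = (vR+vL)/2 = 0.268 m/s
omega = (vR-vL)/L = -0.8 rad/s
angular velocity = -0.8 rad/s


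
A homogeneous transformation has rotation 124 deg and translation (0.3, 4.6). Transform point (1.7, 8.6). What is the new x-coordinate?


x' = cos(theta)*px - sin(theta)*py + tx
= -0.5592*1.7 - 0.829*8.6 + 0.3
= -7.7804


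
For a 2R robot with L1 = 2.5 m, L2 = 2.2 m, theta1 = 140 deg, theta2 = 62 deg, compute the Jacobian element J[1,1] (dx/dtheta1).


J[1,1] = -L1*sin(t1) - L2*sin(t1+t2)
= -2.5*sin(140) - 2.2*sin(202)
= -0.7828


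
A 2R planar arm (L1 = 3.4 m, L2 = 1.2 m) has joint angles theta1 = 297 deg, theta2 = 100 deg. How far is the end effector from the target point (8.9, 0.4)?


End effector via forward kinematics:
x = L1*cos(t1) + L2*cos(t1+t2) = 2.5019
y = L1*sin(t1) + L2*sin(t1+t2) = -2.3072
Distance to target:
d = sqrt((8.9 - 2.5019)^2 + (0.4 - -2.3072)^2)
= sqrt(40.9353 + 7.3292)
= 6.9473 m


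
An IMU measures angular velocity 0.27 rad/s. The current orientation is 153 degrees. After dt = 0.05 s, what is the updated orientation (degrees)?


delta_theta = w * dt = 0.27 * 0.05 = 0.0135 rad
= 0.7735 deg
theta_new = 153 + 0.7735 = 153.7735 deg


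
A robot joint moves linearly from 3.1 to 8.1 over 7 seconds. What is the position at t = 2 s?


s = t/T = 2/7 = 0.2857
p(t) = p0 + (pf-p0)*s
= 3.1 + (8.1 - 3.1) * 0.2857
= 4.5286


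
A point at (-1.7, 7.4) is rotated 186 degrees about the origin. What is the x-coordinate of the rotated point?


x' = x*cos(theta) - y*sin(theta)
cos(186 deg) = -0.9945, sin(186 deg) = -0.1045
x' = -1.7 * -0.9945 - 7.4 * -0.1045
= 1.6907 - -0.7735
= 2.4642


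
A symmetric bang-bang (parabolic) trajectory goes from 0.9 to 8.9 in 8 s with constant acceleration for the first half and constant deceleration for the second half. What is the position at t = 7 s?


Symmetric rest-to-rest: each phase covers (pf-p0)/2 in time T/2. 0.5*a*(T/2)^2 = (pf-p0)/2 => a = 4*(pf-p0)/T^2
a = 4*(8.9-0.9)/8^2 = 0.5
t = 7 is in the deceleration phase (t > T/2).
p = pf - 0.5*a*(T-t)^2 = 8.9 - 0.5*0.5*1^2
= 8.65


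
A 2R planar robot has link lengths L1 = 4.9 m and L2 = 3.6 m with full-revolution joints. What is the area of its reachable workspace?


r_max = L1 + L2 = 8.5 m
r_min = |L1 - L2| = 1.3 m
Area = pi*(r_max^2 - r_min^2)
= pi*(72.25 - 1.69)
= pi * 70.56
= 221.6708 m^2


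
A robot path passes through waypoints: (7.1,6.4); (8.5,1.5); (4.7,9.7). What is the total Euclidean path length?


Segment lengths:
  seg1 = sqrt((1.4)^2 + (-4.9)^2) = 5.0961
  seg2 = sqrt((-3.8)^2 + (8.2)^2) = 9.0377
Total = 14.1338


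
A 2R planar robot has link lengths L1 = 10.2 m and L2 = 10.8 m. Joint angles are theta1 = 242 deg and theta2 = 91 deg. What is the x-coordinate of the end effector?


Convert angles to radians: theta1 = 4.2237, theta2 = 1.5882
x = L1*cos(theta1) + L2*cos(theta1+theta2)
x = -4.7886 + 9.6229
x = 4.8343


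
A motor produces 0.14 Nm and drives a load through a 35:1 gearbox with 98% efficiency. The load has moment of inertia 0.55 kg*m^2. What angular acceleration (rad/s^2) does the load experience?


tau_out = tau_motor * N * eta
= 0.14 * 35 * 0.98 = 4.802 Nm
alpha = tau_out / I = 4.802 / 0.55
= 8.7309 rad/s^2


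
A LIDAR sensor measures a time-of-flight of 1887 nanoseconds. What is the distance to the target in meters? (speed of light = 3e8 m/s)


tof = 1887 ns = 1.887e-06 s
dist = c * tof / 2
= 3e8 * 1.887e-06 / 2
= 283.05 m


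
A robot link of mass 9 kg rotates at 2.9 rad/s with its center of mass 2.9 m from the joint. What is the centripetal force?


F = m * omega^2 * r
= 9 * 2.9^2 * 2.9
= 9 * 8.41 * 2.9
= 219.501 N


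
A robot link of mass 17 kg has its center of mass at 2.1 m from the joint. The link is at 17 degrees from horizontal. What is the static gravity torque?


tau = m*g*L*cos(angle)
= 17 * 9.81 * 2.1 * cos(17 deg)
= 17 * 9.81 * 2.1 * 0.9563
= 334.9142 Nm


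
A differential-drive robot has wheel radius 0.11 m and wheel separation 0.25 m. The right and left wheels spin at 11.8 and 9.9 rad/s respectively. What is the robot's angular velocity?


vR = r*wR = 0.11*11.8 = 1.298 m/s
vL = r*wL = 0.11*9.9 = 1.089 m/s
v = (vR+vL)/2 = 1.1935 m/s
omega = (vR-vL)/L = 0.836 rad/s
angular velocity = 0.836 rad/s


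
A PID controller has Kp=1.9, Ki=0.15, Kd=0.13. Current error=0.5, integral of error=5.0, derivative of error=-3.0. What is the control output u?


u = Kp*e + Ki*int(e) + Kd*de/dt
= 1.9*0.5 + 0.15*5.0 + 0.13*(-3.0)
= 0.95 + 0.75 + -0.39
= 1.31


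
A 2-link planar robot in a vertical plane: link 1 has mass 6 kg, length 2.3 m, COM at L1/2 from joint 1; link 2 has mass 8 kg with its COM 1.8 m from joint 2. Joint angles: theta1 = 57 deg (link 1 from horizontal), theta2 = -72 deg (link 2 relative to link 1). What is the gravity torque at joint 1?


Horizontal distance from joint 1 to link-1 COM:
  x_c1 = (L1/2)*cos(t1) = 1.15 * 0.5446 = 0.6263 m
Horizontal distance from joint 1 to link-2 COM:
  x_c2 = L1*cos(t1) + Lc2*cos(t1+t2)
       = 2.3*0.5446 + 1.8*0.9659 = 2.9913 m
tau1 = m1*g*x_c1 + m2*g*x_c2
     = 6*9.81*0.6263 + 8*9.81*2.9913
     = 36.8661 + 234.7601
     = 271.6261 Nm


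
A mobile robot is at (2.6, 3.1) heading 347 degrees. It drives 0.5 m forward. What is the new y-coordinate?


y_new = y0 + d*sin(theta)
= 3.1 + 0.5*sin(347)
= 3.1 + -0.1125
= 2.9875


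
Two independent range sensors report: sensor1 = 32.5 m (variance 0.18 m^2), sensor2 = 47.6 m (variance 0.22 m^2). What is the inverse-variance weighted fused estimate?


w1 = (1/var1) / (1/var1 + 1/var2)
   = 5.5556 / (5.5556 + 4.5455) = 0.55
w2 = 1 - w1 = 0.45
fused = w1*s1 + w2*s2 = 17.875 + 21.42
= 39.295 m


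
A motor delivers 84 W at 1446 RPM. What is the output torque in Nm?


omega = 1446 * 2*pi/60 = 151.4248 rad/s
tau = P / omega = 84 / 151.4248
= 0.5547 Nm


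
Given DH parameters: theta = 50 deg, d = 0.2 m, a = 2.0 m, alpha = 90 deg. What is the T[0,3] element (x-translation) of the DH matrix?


T[0,3] = a * cos(theta)
= 2.0 * cos(50 deg)
= 2.0 * 0.6428
= 1.2856


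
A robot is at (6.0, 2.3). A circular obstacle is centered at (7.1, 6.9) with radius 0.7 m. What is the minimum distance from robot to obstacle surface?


center_dist = sqrt((6.0-7.1)^2 + (2.3-6.9)^2)
= sqrt(1.21 + 21.16)
= 4.7297
min_dist = center_dist - radius = 4.7297 - 0.7 = 4.0297 m


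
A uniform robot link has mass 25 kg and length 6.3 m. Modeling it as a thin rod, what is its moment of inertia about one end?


I = (1/3) * m * L^2
= (1/3) * 25 * 6.3^2
= 0.333333 * 25 * 39.69
= 330.75 kg*m^2


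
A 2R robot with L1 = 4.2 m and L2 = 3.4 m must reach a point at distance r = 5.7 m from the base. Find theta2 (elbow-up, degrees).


cos(theta2) = (r^2 - L1^2 - L2^2) / (2*L1*L2)
cos(theta2) = (32.49 - 17.64 - 11.56) / 28.56
cos(theta2) = 0.115196
theta2 = 83.3851 degrees


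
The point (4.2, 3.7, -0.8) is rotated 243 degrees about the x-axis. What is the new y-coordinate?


Rotation about x-axis: y' = y*cos(theta) - z*sin(theta)
= 3.7 * -0.454 - -0.8 * -0.891
= -2.3926


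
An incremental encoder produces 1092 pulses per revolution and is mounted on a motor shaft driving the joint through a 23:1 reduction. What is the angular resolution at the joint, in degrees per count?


counts per rev = 1092
effective counts at joint = 1092 * 23 = 25116
resolution = 360 / 25116
= 0.0143 deg/count


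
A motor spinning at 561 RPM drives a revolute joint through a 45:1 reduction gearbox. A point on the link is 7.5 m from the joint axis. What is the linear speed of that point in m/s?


omega_motor = 561 * 2*pi/60 = 58.7478 rad/s
omega_joint = omega_motor / 45 = 1.3055 rad/s
v = omega_joint * r = 1.3055 * 7.5
= 9.7913 m/s
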